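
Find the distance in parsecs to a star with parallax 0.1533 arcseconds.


d = 1/p = 1/0.1533 = 6.5232

6.5232 pc


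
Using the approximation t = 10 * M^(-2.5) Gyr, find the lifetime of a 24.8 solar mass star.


t = 10 * M^(-2.5) = 10 * 24.8^(-2.5) = 0.0033

0.0033 Gyr


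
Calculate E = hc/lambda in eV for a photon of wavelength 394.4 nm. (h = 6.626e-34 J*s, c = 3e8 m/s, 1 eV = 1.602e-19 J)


E = hc/lambda = 6.626e-34 * 3e8 / 3.944e-07 = 5.040e-19 J = 3.1461 eV

3.1461 eV


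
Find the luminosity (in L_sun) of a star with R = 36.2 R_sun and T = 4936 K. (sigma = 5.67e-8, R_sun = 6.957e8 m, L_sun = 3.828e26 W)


R = 36.2 * 6.957e8 m = 2.518434e+10 m. L = 4*pi*R^2*sigma*T^4 = 4*pi*(2.518434e+10)^2 * 5.67e-8 * 4936^4 = 2.682592307e+29 W. L/L_sun = 2.682592307e+29 / 3.828e26 = 700.7817

700.7817 L_sun


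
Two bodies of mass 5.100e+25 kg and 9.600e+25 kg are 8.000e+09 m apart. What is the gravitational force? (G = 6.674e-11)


F = G*m1*m2/r^2 = 6.674e-11 * 5.100e+25 * 9.600e+25 / (8.000e+09)^2 = 6.674e-11 * 4.896e+51 / 6.400e+19 = 5.106e+21

5.106e+21 N


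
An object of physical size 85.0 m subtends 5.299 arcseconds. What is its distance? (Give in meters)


D = size / theta_rad, theta_rad = 5.299 * pi/(180*3600) = 2.569e-05, D = 3.309e+06

3.309e+06 m


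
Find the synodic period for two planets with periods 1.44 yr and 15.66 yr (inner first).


1/P_syn = |1/P1 - 1/P2| = |1/1.44 - 1/15.66| => P_syn = 1.5858

1.5858 years


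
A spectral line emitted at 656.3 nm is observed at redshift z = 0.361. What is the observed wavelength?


lam_obs = lam_emit * (1 + z) = 656.3 * (1 + 0.361) = 893.2243

893.2243 nm


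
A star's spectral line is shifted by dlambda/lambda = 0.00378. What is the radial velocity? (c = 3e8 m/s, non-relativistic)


v = (dlambda/lambda) * c = 0.00378 * 3e8 = 1.134e+06

1.134e+06 m/s


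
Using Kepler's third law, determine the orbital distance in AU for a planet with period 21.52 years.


a = P^(2/3) = 21.52^(2/3) = 7.7368

7.7368 AU


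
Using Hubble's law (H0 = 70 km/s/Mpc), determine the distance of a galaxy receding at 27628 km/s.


d = v / H0 = 27628 / 70 = 394.6857

394.6857 Mpc


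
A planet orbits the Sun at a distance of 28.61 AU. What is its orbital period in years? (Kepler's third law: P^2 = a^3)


P = a^(3/2) = 28.61^1.5 = 153.0301

153.0301 years


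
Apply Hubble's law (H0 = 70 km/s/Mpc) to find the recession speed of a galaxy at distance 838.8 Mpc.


v = H0 * d = 70 * 838.8 = 58716.0

58716.0 km/s


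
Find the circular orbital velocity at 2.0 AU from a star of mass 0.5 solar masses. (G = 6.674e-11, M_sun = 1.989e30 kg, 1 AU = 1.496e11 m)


v = sqrt(GM/r) = sqrt(6.674e-11 * 9.945e+29 / 2.992e+11) = 14894.1149

14894.1149 m/s


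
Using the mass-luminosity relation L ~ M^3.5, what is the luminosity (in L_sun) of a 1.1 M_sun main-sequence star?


L/L_sun = (M/M_sun)^3.5 = 1.1^3.5 = 1.396

1.396 L_sun


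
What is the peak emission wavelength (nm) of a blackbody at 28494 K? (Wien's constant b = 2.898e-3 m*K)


lam_max = b / T = 2.898e-3 / 28494 = 1.017e-07 m = 101.7056 nm

101.7056 nm


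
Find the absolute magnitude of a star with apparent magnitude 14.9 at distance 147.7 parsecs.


M = m - 5*log10(d) + 5 = 14.9 - 5*log10(147.7) + 5 = 9.0531

9.0531


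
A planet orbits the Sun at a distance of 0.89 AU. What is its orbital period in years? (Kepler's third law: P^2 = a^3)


P = a^(3/2) = 0.89^1.5 = 0.8396

0.8396 years


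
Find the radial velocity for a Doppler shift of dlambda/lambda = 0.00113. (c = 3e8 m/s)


v = (dlambda/lambda) * c = 0.00113 * 3e8 = 339000.0

339000.0 m/s


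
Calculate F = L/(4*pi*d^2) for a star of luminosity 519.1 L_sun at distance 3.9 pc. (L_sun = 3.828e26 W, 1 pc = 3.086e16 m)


F = L / (4*pi*d^2) = 1.987e+29 / (4*pi*(1.204e+17)^2) = 1.092e-06

1.092e-06 W/m^2


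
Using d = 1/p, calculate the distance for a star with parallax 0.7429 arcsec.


d = 1/p = 1/0.7429 = 1.3461

1.3461 pc


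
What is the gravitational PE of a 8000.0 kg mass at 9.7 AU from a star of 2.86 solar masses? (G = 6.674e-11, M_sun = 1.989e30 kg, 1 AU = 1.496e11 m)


M = 2.86 * 1.989e30 kg = 5.68854e+30 kg; r = 9.7 AU * 1.496e11 m/AU = 1.45112e+12 m. U = -GM*m/r = -(6.674e-11 * 5.68854e+30 * 8000.0) / 1.45112e+12 = -2.093e+12

-2.093e+12 J


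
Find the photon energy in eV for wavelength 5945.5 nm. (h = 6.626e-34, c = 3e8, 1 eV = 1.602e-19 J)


E = hc/lambda = 6.626e-34 * 3e8 / 5.946e-06 = 3.343e-20 J = 0.2087 eV

0.2087 eV


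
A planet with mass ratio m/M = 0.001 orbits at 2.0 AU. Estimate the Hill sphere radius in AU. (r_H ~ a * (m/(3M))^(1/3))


r_H = a * (m/3M)^(1/3) = 2.0 * (0.001/3)^(1/3) = 0.1387

0.1387 AU


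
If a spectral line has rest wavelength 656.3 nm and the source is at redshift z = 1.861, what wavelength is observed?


lam_obs = lam_emit * (1 + z) = 656.3 * (1 + 1.861) = 1877.6743

1877.6743 nm


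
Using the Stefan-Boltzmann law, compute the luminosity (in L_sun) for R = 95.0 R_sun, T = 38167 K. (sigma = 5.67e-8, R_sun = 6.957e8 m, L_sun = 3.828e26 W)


R = 95.0 * 6.957e8 m = 6.60915e+10 m. L = 4*pi*R^2*sigma*T^4 = 4*pi*(6.60915e+10)^2 * 5.67e-8 * 38167^4 = 6.604443661e+33 W. L/L_sun = 6.604443661e+33 / 3.828e26 = 1.725e+07

1.725e+07 L_sun


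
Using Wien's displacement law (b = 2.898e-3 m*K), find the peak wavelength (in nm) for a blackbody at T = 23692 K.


lam_max = b / T = 2.898e-3 / 23692 = 1.223e-07 m = 122.3198 nm

122.3198 nm


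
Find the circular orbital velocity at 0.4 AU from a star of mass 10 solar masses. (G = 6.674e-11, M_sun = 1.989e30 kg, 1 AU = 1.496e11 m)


v = sqrt(GM/r) = sqrt(6.674e-11 * 1.989e+31 / 5.984e+10) = 148941.1491

148941.1491 m/s


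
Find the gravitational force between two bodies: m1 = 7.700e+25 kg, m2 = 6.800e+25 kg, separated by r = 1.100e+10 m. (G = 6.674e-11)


F = G*m1*m2/r^2 = 6.674e-11 * 7.700e+25 * 6.800e+25 / (1.100e+10)^2 = 6.674e-11 * 5.236e+51 / 1.210e+20 = 2.888e+21

2.888e+21 N


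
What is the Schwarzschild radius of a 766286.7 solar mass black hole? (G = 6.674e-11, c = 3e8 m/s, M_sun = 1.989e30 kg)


M = 766286.7 * 1.989e30 kg = 1.524144246e+36 kg. rs = 2GM/c^2 = 2 * 6.674e-11 * 1.524144246e+36 / (3e8)^2 = 2.260e+09

2.260e+09 m


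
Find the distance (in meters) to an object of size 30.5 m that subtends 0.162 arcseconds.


D = size / theta_rad, theta_rad = 0.162 * pi/(180*3600) = 7.854e-07, D = 3.883e+07

3.883e+07 m


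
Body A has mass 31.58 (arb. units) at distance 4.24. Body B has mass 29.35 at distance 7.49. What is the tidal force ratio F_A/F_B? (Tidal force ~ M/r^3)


Ratio = (M1/r1^3) / (M2/r2^3) = (31.58/4.24^3) / (29.35/7.49^3) = 5.9313

5.9313


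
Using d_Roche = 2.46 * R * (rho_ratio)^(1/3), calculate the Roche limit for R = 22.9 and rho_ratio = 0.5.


d_Roche = 2.46 * 22.9 * 0.5^(1/3) = 44.7123

44.7123


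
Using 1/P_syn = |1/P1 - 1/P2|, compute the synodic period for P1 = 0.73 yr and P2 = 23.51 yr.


1/P_syn = |1/P1 - 1/P2| = |1/0.73 - 1/23.51| => P_syn = 0.7534

0.7534 years


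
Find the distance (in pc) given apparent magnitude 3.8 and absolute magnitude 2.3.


d = 10^((m - M + 5)/5) = 10^((3.8 - 2.3 + 5)/5) = 19.9526

19.9526 pc


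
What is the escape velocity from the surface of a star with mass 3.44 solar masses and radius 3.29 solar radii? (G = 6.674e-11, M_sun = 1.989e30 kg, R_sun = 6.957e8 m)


M = 3.44 * 1.989e30 kg = 6.84216e+30 kg; R = 3.29 * 6.957e8 m = 2.288853e+09 m. v_esc = sqrt(2GM/R) = sqrt(2 * 6.674e-11 * 6.84216e+30 / 2.288853e+09) = 631678.0139

631678.0139 m/s


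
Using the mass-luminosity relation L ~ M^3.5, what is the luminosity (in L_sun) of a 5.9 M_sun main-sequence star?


L/L_sun = (M/M_sun)^3.5 = 5.9^3.5 = 498.8639

498.8639 L_sun


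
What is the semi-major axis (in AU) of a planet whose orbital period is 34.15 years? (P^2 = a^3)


a = P^(2/3) = 34.15^(2/3) = 10.5259

10.5259 AU


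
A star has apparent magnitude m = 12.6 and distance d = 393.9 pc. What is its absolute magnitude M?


M = m - 5*log10(d) + 5 = 12.6 - 5*log10(393.9) + 5 = 4.6231

4.6231


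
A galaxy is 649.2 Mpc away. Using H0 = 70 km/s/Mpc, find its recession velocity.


v = H0 * d = 70 * 649.2 = 45444.0

45444.0 km/s


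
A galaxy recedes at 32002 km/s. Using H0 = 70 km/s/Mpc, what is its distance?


d = v / H0 = 32002 / 70 = 457.1714

457.1714 Mpc


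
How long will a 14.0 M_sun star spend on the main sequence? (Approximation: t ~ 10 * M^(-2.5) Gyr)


t = 10 * M^(-2.5) = 10 * 14.0^(-2.5) = 0.0136

0.0136 Gyr


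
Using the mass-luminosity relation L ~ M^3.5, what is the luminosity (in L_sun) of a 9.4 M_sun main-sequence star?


L/L_sun = (M/M_sun)^3.5 = 9.4^3.5 = 2546.5223

2546.5223 L_sun


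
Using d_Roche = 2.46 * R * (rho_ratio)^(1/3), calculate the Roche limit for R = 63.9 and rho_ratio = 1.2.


d_Roche = 2.46 * 63.9 * 1.2^(1/3) = 167.0436

167.0436


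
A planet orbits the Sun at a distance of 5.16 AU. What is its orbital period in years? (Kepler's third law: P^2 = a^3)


P = a^(3/2) = 5.16^1.5 = 11.7213

11.7213 years


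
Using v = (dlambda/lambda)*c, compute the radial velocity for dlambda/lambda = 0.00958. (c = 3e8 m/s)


v = (dlambda/lambda) * c = 0.00958 * 3e8 = 2.874e+06

2.874e+06 m/s


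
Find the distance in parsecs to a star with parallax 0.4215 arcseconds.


d = 1/p = 1/0.4215 = 2.3725

2.3725 pc


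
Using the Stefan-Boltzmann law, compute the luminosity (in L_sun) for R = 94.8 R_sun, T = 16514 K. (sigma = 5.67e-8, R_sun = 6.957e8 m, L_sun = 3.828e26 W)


R = 94.8 * 6.957e8 m = 6.595236e+10 m. L = 4*pi*R^2*sigma*T^4 = 4*pi*(6.595236e+10)^2 * 5.67e-8 * 16514^4 = 2.304956456e+32 W. L/L_sun = 2.304956456e+32 / 3.828e26 = 602130.7356

602130.7356 L_sun


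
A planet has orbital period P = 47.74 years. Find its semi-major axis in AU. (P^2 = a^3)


a = P^(2/3) = 47.74^(2/3) = 13.16

13.16 AU


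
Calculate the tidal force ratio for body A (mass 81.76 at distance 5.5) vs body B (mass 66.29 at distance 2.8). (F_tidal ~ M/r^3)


Ratio = (M1/r1^3) / (M2/r2^3) = (81.76/5.5^3) / (66.29/2.8^3) = 0.1627

0.1627


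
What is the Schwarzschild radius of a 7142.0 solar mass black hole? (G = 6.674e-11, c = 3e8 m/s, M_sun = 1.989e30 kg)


M = 7142.0 * 1.989e30 kg = 1.4205438e+34 kg. rs = 2GM/c^2 = 2 * 6.674e-11 * 1.4205438e+34 / (3e8)^2 = 2.107e+07

2.107e+07 m


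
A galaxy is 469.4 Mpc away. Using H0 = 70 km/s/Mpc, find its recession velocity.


v = H0 * d = 70 * 469.4 = 32858.0

32858.0 km/s


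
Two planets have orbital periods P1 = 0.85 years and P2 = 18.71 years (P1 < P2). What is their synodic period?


1/P_syn = |1/P1 - 1/P2| = |1/0.85 - 1/18.71| => P_syn = 0.8905

0.8905 years


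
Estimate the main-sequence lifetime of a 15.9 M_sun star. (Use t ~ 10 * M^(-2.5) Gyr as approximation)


t = 10 * M^(-2.5) = 10 * 15.9^(-2.5) = 0.0099

0.0099 Gyr


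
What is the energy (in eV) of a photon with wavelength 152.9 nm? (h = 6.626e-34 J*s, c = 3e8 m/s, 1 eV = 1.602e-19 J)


E = hc/lambda = 6.626e-34 * 3e8 / 1.529e-07 = 1.300e-18 J = 8.1153 eV

8.1153 eV


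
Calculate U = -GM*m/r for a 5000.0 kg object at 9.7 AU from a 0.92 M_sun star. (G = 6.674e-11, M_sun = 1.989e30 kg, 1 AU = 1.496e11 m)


M = 0.92 * 1.989e30 kg = 1.82988e+30 kg; r = 9.7 AU * 1.496e11 m/AU = 1.45112e+12 m. U = -GM*m/r = -(6.674e-11 * 1.82988e+30 * 5000.0) / 1.45112e+12 = -4.208e+11

-4.208e+11 J


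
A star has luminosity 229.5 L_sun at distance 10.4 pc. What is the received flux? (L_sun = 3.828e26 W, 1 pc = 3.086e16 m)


F = L / (4*pi*d^2) = 8.785e+28 / (4*pi*(3.209e+17)^2) = 6.787e-08

6.787e-08 W/m^2


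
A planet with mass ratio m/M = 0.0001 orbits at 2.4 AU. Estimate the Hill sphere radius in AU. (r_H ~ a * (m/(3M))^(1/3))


r_H = a * (m/3M)^(1/3) = 2.4 * (0.0001/3)^(1/3) = 0.0772

0.0772 AU


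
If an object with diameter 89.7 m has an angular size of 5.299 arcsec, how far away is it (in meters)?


D = size / theta_rad, theta_rad = 5.299 * pi/(180*3600) = 2.569e-05, D = 3.492e+06

3.492e+06 m


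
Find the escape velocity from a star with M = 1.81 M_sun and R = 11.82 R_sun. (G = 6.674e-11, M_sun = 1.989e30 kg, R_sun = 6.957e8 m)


M = 1.81 * 1.989e30 kg = 3.60009e+30 kg; R = 11.82 * 6.957e8 m = 8.223174e+09 m. v_esc = sqrt(2GM/R) = sqrt(2 * 6.674e-11 * 3.60009e+30 / 8.223174e+09) = 241738.0631

241738.0631 m/s


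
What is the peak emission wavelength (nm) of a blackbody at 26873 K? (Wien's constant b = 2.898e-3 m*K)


lam_max = b / T = 2.898e-3 / 26873 = 1.078e-07 m = 107.8406 nm

107.8406 nm


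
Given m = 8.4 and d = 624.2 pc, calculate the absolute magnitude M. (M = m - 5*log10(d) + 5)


M = m - 5*log10(d) + 5 = 8.4 - 5*log10(624.2) + 5 = -0.5766

-0.5766


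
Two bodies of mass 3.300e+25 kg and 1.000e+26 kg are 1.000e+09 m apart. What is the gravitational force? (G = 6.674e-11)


F = G*m1*m2/r^2 = 6.674e-11 * 3.300e+25 * 1.000e+26 / (1.000e+09)^2 = 6.674e-11 * 3.300e+51 / 1.000e+18 = 2.202e+23

2.202e+23 N


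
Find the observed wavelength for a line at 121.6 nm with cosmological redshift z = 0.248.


lam_obs = lam_emit * (1 + z) = 121.6 * (1 + 0.248) = 151.7568

151.7568 nm


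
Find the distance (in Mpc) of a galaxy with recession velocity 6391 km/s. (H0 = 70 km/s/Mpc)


d = v / H0 = 6391 / 70 = 91.3

91.3 Mpc


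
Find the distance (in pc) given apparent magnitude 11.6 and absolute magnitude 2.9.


d = 10^((m - M + 5)/5) = 10^((11.6 - 2.9 + 5)/5) = 549.5409

549.5409 pc


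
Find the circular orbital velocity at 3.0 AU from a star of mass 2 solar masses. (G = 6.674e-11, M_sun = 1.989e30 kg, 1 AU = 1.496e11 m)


v = sqrt(GM/r) = sqrt(6.674e-11 * 3.978e+30 / 4.488e+11) = 24321.9878

24321.9878 m/s


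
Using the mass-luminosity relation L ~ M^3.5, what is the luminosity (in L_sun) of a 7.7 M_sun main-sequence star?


L/L_sun = (M/M_sun)^3.5 = 7.7^3.5 = 1266.8277

1266.8277 L_sun


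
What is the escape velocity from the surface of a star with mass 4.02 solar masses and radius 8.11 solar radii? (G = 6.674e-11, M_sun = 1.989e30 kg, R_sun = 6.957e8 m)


M = 4.02 * 1.989e30 kg = 7.99578e+30 kg; R = 8.11 * 6.957e8 m = 5.642127e+09 m. v_esc = sqrt(2GM/R) = sqrt(2 * 6.674e-11 * 7.99578e+30 / 5.642127e+09) = 434927.7201

434927.7201 m/s


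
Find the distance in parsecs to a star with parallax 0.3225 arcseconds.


d = 1/p = 1/0.3225 = 3.1008

3.1008 pc


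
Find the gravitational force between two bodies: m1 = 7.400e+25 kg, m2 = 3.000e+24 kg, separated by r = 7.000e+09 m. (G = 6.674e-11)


F = G*m1*m2/r^2 = 6.674e-11 * 7.400e+25 * 3.000e+24 / (7.000e+09)^2 = 6.674e-11 * 2.220e+50 / 4.900e+19 = 3.024e+20

3.024e+20 N


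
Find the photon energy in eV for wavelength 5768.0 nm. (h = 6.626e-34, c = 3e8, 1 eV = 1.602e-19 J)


E = hc/lambda = 6.626e-34 * 3e8 / 5.768e-06 = 3.446e-20 J = 0.2151 eV

0.2151 eV


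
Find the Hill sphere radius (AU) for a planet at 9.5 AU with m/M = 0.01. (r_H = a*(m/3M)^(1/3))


r_H = a * (m/3M)^(1/3) = 9.5 * (0.01/3)^(1/3) = 1.4191

1.4191 AU


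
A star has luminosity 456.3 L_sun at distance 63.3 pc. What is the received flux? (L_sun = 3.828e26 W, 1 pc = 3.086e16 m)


F = L / (4*pi*d^2) = 1.747e+29 / (4*pi*(1.953e+18)^2) = 3.643e-09

3.643e-09 W/m^2


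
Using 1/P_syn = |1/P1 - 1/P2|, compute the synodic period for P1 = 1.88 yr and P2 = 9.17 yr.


1/P_syn = |1/P1 - 1/P2| = |1/1.88 - 1/9.17| => P_syn = 2.3648

2.3648 years


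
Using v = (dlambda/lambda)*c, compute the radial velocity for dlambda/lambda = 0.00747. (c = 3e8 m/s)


v = (dlambda/lambda) * c = 0.00747 * 3e8 = 2.241e+06

2.241e+06 m/s


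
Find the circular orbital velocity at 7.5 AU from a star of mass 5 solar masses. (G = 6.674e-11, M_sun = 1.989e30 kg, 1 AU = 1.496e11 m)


v = sqrt(GM/r) = sqrt(6.674e-11 * 9.945e+30 / 1.122e+12) = 24321.9878

24321.9878 m/s


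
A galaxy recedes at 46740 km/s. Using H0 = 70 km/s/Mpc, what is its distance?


d = v / H0 = 46740 / 70 = 667.7143

667.7143 Mpc


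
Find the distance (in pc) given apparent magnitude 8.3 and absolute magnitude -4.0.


d = 10^((m - M + 5)/5) = 10^((8.3 - -4.0 + 5)/5) = 2884.0315

2884.0315 pc


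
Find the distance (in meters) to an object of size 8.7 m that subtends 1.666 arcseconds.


D = size / theta_rad, theta_rad = 1.666 * pi/(180*3600) = 8.077e-06, D = 1.077e+06

1.077e+06 m


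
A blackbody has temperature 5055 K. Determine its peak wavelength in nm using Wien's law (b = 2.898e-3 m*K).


lam_max = b / T = 2.898e-3 / 5055 = 5.733e-07 m = 573.2938 nm

573.2938 nm


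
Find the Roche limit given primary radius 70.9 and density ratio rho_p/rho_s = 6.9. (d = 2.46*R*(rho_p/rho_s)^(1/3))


d_Roche = 2.46 * 70.9 * 6.9^(1/3) = 332.0456

332.0456


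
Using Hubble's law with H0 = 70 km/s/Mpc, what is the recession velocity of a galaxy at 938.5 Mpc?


v = H0 * d = 70 * 938.5 = 65695.0

65695.0 km/s


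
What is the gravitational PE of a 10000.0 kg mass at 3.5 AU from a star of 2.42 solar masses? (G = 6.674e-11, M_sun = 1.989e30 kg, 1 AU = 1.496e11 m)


M = 2.42 * 1.989e30 kg = 4.81338e+30 kg; r = 3.5 AU * 1.496e11 m/AU = 5.236e+11 m. U = -GM*m/r = -(6.674e-11 * 4.81338e+30 * 10000.0) / 5.236e+11 = -6.135e+12

-6.135e+12 J


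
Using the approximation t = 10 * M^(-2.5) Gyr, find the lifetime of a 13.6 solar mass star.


t = 10 * M^(-2.5) = 10 * 13.6^(-2.5) = 0.0147

0.0147 Gyr


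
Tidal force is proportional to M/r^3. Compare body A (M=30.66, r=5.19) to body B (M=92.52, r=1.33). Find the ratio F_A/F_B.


Ratio = (M1/r1^3) / (M2/r2^3) = (30.66/5.19^3) / (92.52/1.33^3) = 0.0056

0.0056


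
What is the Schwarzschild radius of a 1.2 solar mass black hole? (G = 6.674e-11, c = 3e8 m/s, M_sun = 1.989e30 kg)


M = 1.2 * 1.989e30 kg = 2.3868e+30 kg. rs = 2GM/c^2 = 2 * 6.674e-11 * 2.3868e+30 / (3e8)^2 = 3539.8896

3539.8896 m


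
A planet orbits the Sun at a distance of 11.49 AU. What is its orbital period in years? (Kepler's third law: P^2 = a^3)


P = a^(3/2) = 11.49^1.5 = 38.9475

38.9475 years


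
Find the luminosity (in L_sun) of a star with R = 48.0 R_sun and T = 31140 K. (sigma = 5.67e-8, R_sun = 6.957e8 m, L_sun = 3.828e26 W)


R = 48.0 * 6.957e8 m = 3.33936e+10 m. L = 4*pi*R^2*sigma*T^4 = 4*pi*(3.33936e+10)^2 * 5.67e-8 * 31140^4 = 7.471259779e+32 W. L/L_sun = 7.471259779e+32 / 3.828e26 = 1.952e+06

1.952e+06 L_sun


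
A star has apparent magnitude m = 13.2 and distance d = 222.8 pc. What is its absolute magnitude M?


M = m - 5*log10(d) + 5 = 13.2 - 5*log10(222.8) + 5 = 6.4604

6.4604


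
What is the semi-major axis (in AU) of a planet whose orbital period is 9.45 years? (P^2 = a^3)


a = P^(2/3) = 9.45^(2/3) = 4.4698

4.4698 AU


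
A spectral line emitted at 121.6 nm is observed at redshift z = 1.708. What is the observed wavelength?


lam_obs = lam_emit * (1 + z) = 121.6 * (1 + 1.708) = 329.2928

329.2928 nm


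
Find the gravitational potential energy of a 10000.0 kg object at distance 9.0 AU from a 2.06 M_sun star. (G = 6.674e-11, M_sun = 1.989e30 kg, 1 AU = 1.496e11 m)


M = 2.06 * 1.989e30 kg = 4.09734e+30 kg; r = 9.0 AU * 1.496e11 m/AU = 1.3464e+12 m. U = -GM*m/r = -(6.674e-11 * 4.09734e+30 * 10000.0) / 1.3464e+12 = -2.031e+12

-2.031e+12 J


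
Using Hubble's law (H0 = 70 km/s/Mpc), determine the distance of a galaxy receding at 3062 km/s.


d = v / H0 = 3062 / 70 = 43.7429

43.7429 Mpc


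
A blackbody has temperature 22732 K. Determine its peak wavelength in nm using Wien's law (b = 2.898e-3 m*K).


lam_max = b / T = 2.898e-3 / 22732 = 1.275e-07 m = 127.4855 nm

127.4855 nm


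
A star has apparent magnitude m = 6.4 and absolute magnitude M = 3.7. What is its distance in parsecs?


d = 10^((m - M + 5)/5) = 10^((6.4 - 3.7 + 5)/5) = 34.6737

34.6737 pc


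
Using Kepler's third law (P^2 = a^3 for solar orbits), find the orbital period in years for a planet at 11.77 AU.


P = a^(3/2) = 11.77^1.5 = 40.3798

40.3798 years


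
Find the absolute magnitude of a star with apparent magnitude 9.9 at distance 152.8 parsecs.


M = m - 5*log10(d) + 5 = 9.9 - 5*log10(152.8) + 5 = 3.9794

3.9794


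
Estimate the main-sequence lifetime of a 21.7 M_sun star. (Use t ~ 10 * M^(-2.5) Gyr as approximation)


t = 10 * M^(-2.5) = 10 * 21.7^(-2.5) = 0.0046

0.0046 Gyr


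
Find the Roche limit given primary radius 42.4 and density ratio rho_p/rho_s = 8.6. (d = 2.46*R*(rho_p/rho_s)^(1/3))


d_Roche = 2.46 * 42.4 * 8.6^(1/3) = 213.698

213.698


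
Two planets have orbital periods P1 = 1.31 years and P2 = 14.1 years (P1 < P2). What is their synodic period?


1/P_syn = |1/P1 - 1/P2| = |1/1.31 - 1/14.1| => P_syn = 1.4442

1.4442 years


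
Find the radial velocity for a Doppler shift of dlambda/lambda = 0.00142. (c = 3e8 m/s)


v = (dlambda/lambda) * c = 0.00142 * 3e8 = 426000.0

426000.0 m/s


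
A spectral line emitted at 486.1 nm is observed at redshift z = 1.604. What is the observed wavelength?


lam_obs = lam_emit * (1 + z) = 486.1 * (1 + 1.604) = 1265.8044

1265.8044 nm


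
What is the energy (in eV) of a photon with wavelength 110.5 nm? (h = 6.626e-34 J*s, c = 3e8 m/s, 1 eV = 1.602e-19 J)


E = hc/lambda = 6.626e-34 * 3e8 / 1.105e-07 = 1.799e-18 J = 11.2292 eV

11.2292 eV


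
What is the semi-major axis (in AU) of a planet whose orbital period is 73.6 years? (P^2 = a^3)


a = P^(2/3) = 73.6^(2/3) = 17.5625

17.5625 AU


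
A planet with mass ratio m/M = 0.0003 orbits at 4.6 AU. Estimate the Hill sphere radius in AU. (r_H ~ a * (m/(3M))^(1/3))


r_H = a * (m/3M)^(1/3) = 4.6 * (0.0003/3)^(1/3) = 0.2135

0.2135 AU


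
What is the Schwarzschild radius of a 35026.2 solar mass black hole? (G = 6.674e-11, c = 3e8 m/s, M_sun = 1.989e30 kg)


M = 35026.2 * 1.989e30 kg = 6.96671118e+34 kg. rs = 2GM/c^2 = 2 * 6.674e-11 * 6.96671118e+34 / (3e8)^2 = 1.033e+08

1.033e+08 m


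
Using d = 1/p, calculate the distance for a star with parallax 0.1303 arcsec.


d = 1/p = 1/0.1303 = 7.6746

7.6746 pc


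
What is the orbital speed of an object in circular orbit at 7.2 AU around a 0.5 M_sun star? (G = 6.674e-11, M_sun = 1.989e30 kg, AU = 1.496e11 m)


v = sqrt(GM/r) = sqrt(6.674e-11 * 9.945e+29 / 1.077e+12) = 7849.8878

7849.8878 m/s


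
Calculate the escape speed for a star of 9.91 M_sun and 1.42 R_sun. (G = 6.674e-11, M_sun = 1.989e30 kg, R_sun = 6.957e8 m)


M = 9.91 * 1.989e30 kg = 1.971099e+31 kg; R = 1.42 * 6.957e8 m = 9.87894e+08 m. v_esc = sqrt(2GM/R) = sqrt(2 * 6.674e-11 * 1.971099e+31 / 9.87894e+08) = 1.632e+06

1.632e+06 m/s


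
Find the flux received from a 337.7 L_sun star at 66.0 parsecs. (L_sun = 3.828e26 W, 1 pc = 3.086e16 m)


F = L / (4*pi*d^2) = 1.293e+29 / (4*pi*(2.037e+18)^2) = 2.480e-09

2.480e-09 W/m^2


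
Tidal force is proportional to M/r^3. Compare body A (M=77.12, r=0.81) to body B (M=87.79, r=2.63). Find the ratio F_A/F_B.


Ratio = (M1/r1^3) / (M2/r2^3) = (77.12/0.81^3) / (87.79/2.63^3) = 30.0701

30.0701


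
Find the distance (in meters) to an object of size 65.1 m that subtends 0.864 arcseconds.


D = size / theta_rad, theta_rad = 0.864 * pi/(180*3600) = 4.189e-06, D = 1.554e+07

1.554e+07 m


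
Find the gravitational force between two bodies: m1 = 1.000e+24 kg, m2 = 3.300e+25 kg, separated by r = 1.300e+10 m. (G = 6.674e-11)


F = G*m1*m2/r^2 = 6.674e-11 * 1.000e+24 * 3.300e+25 / (1.300e+10)^2 = 6.674e-11 * 3.300e+49 / 1.690e+20 = 1.303e+19

1.303e+19 N


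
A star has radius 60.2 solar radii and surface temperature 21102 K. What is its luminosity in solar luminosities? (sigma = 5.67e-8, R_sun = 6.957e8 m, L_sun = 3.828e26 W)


R = 60.2 * 6.957e8 m = 4.188114e+10 m. L = 4*pi*R^2*sigma*T^4 = 4*pi*(4.188114e+10)^2 * 5.67e-8 * 21102^4 = 2.478131722e+32 W. L/L_sun = 2.478131722e+32 / 3.828e26 = 647369.8332

647369.8332 L_sun


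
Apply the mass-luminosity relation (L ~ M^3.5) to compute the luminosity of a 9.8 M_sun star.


L/L_sun = (M/M_sun)^3.5 = 9.8^3.5 = 2946.397

2946.397 L_sun


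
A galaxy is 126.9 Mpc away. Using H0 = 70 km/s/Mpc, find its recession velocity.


v = H0 * d = 70 * 126.9 = 8883.0

8883.0 km/s


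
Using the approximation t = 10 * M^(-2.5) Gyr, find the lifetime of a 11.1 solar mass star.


t = 10 * M^(-2.5) = 10 * 11.1^(-2.5) = 0.0244

0.0244 Gyr


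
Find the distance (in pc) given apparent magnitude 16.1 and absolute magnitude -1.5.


d = 10^((m - M + 5)/5) = 10^((16.1 - -1.5 + 5)/5) = 33113.1121

33113.1121 pc


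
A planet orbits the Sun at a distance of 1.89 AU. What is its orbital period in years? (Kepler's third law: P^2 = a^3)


P = a^(3/2) = 1.89^1.5 = 2.5983

2.5983 years


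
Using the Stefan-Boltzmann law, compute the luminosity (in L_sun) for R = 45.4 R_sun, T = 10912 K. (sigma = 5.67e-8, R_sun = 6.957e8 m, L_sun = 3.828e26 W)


R = 45.4 * 6.957e8 m = 3.158478e+10 m. L = 4*pi*R^2*sigma*T^4 = 4*pi*(3.158478e+10)^2 * 5.67e-8 * 10912^4 = 1.007780764e+31 W. L/L_sun = 1.007780764e+31 / 3.828e26 = 26326.5612

26326.5612 L_sun


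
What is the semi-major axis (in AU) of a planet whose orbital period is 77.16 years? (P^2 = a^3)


a = P^(2/3) = 77.16^(2/3) = 18.1243

18.1243 AU


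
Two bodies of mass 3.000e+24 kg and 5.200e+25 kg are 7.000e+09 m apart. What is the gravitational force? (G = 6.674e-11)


F = G*m1*m2/r^2 = 6.674e-11 * 3.000e+24 * 5.200e+25 / (7.000e+09)^2 = 6.674e-11 * 1.560e+50 / 4.900e+19 = 2.125e+20

2.125e+20 N


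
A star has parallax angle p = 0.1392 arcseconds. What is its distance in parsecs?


d = 1/p = 1/0.1392 = 7.1839

7.1839 pc


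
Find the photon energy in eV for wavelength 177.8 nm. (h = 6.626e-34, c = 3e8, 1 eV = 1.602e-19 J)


E = hc/lambda = 6.626e-34 * 3e8 / 1.778e-07 = 1.118e-18 J = 6.9788 eV

6.9788 eV


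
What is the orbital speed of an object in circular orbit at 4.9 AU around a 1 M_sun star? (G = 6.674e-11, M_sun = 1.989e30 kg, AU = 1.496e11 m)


v = sqrt(GM/r) = sqrt(6.674e-11 * 1.989e+30 / 7.330e+11) = 13456.9505

13456.9505 m/s


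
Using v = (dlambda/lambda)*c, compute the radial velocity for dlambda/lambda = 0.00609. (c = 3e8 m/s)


v = (dlambda/lambda) * c = 0.00609 * 3e8 = 1.827e+06

1.827e+06 m/s


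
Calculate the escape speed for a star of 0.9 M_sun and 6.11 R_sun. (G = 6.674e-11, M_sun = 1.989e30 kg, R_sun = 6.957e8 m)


M = 0.9 * 1.989e30 kg = 1.7901e+30 kg; R = 6.11 * 6.957e8 m = 4.250727e+09 m. v_esc = sqrt(2GM/R) = sqrt(2 * 6.674e-11 * 1.7901e+30 / 4.250727e+09) = 237091.0382

237091.0382 m/s


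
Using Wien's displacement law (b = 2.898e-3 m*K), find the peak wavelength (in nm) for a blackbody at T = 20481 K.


lam_max = b / T = 2.898e-3 / 20481 = 1.415e-07 m = 141.497 nm

141.497 nm


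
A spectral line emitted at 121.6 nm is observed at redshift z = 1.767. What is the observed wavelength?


lam_obs = lam_emit * (1 + z) = 121.6 * (1 + 1.767) = 336.4672

336.4672 nm


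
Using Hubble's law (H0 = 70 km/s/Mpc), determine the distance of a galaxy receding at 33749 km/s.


d = v / H0 = 33749 / 70 = 482.1286

482.1286 Mpc


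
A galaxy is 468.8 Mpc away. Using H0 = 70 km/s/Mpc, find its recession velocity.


v = H0 * d = 70 * 468.8 = 32816.0

32816.0 km/s


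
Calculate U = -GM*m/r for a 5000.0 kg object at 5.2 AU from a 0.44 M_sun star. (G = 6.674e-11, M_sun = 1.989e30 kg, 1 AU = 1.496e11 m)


M = 0.44 * 1.989e30 kg = 8.7516e+29 kg; r = 5.2 AU * 1.496e11 m/AU = 7.7792e+11 m. U = -GM*m/r = -(6.674e-11 * 8.7516e+29 * 5000.0) / 7.7792e+11 = -3.754e+11

-3.754e+11 J


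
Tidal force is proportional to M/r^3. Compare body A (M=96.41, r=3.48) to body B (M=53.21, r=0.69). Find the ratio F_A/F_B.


Ratio = (M1/r1^3) / (M2/r2^3) = (96.41/3.48^3) / (53.21/0.69^3) = 0.0141

0.0141


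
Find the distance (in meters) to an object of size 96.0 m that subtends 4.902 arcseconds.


D = size / theta_rad, theta_rad = 4.902 * pi/(180*3600) = 2.377e-05, D = 4.039e+06

4.039e+06 m


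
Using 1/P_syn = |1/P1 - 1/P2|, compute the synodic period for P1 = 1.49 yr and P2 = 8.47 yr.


1/P_syn = |1/P1 - 1/P2| = |1/1.49 - 1/8.47| => P_syn = 1.8081

1.8081 years


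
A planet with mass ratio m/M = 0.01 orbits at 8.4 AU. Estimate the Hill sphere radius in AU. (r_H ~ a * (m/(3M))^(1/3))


r_H = a * (m/3M)^(1/3) = 8.4 * (0.01/3)^(1/3) = 1.2548

1.2548 AU


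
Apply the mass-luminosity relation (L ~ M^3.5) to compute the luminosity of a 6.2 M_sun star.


L/L_sun = (M/M_sun)^3.5 = 6.2^3.5 = 593.4319

593.4319 L_sun


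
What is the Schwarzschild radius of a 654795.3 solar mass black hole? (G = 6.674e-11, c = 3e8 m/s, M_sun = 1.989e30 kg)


M = 654795.3 * 1.989e30 kg = 1.302387852e+36 kg. rs = 2GM/c^2 = 2 * 6.674e-11 * 1.302387852e+36 / (3e8)^2 = 1.932e+09

1.932e+09 m


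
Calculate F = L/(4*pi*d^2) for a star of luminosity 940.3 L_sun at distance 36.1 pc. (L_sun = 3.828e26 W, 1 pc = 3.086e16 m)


F = L / (4*pi*d^2) = 3.599e+29 / (4*pi*(1.114e+18)^2) = 2.308e-08

2.308e-08 W/m^2


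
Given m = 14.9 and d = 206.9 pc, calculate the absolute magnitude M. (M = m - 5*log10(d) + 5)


M = m - 5*log10(d) + 5 = 14.9 - 5*log10(206.9) + 5 = 8.3212

8.3212


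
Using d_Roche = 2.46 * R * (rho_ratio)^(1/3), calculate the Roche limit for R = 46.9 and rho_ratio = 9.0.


d_Roche = 2.46 * 46.9 * 9.0^(1/3) = 239.9876

239.9876


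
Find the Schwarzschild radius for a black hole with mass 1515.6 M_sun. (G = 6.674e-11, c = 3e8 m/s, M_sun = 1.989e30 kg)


M = 1515.6 * 1.989e30 kg = 3.0145284e+33 kg. rs = 2GM/c^2 = 2 * 6.674e-11 * 3.0145284e+33 / (3e8)^2 = 4.471e+06

4.471e+06 m


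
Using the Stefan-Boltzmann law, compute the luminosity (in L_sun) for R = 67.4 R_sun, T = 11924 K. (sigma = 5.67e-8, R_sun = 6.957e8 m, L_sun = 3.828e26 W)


R = 67.4 * 6.957e8 m = 4.689018e+10 m. L = 4*pi*R^2*sigma*T^4 = 4*pi*(4.689018e+10)^2 * 5.67e-8 * 11924^4 = 3.166974687e+31 W. L/L_sun = 3.166974687e+31 / 3.828e26 = 82731.8361

82731.8361 L_sun


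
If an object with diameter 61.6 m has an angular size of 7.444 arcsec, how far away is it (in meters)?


D = size / theta_rad, theta_rad = 7.444 * pi/(180*3600) = 3.609e-05, D = 1.707e+06

1.707e+06 m


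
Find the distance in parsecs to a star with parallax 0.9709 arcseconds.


d = 1/p = 1/0.9709 = 1.03

1.03 pc


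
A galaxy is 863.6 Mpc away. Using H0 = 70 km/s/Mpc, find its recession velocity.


v = H0 * d = 70 * 863.6 = 60452.0

60452.0 km/s


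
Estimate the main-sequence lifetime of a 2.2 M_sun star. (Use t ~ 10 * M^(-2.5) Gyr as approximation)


t = 10 * M^(-2.5) = 10 * 2.2^(-2.5) = 1.393

1.393 Gyr


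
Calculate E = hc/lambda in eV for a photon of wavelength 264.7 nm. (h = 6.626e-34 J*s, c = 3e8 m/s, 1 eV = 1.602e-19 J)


E = hc/lambda = 6.626e-34 * 3e8 / 2.647e-07 = 7.510e-19 J = 4.6877 eV

4.6877 eV


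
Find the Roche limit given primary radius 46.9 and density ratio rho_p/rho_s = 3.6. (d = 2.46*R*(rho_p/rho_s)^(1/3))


d_Roche = 2.46 * 46.9 * 3.6^(1/3) = 176.8244

176.8244


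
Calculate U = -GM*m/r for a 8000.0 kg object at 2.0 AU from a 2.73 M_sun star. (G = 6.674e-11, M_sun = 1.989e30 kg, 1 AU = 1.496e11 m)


M = 2.73 * 1.989e30 kg = 5.42997e+30 kg; r = 2.0 AU * 1.496e11 m/AU = 2.992e+11 m. U = -GM*m/r = -(6.674e-11 * 5.42997e+30 * 8000.0) / 2.992e+11 = -9.690e+12

-9.690e+12 J


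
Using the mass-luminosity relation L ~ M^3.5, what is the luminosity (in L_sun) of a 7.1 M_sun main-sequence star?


L/L_sun = (M/M_sun)^3.5 = 7.1^3.5 = 953.6834

953.6834 L_sun


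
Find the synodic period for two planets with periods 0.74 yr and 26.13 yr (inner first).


1/P_syn = |1/P1 - 1/P2| = |1/0.74 - 1/26.13| => P_syn = 0.7616

0.7616 years


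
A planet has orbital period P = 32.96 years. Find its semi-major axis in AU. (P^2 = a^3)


a = P^(2/3) = 32.96^(2/3) = 10.28

10.28 AU


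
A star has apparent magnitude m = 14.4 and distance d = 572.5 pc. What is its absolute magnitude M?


M = m - 5*log10(d) + 5 = 14.4 - 5*log10(572.5) + 5 = 5.6111

5.6111


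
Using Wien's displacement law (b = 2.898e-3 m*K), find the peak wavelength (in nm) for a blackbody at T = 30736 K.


lam_max = b / T = 2.898e-3 / 30736 = 9.429e-08 m = 94.2868 nm

94.2868 nm


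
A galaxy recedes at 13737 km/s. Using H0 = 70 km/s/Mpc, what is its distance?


d = v / H0 = 13737 / 70 = 196.2429

196.2429 Mpc


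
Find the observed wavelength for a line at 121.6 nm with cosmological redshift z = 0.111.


lam_obs = lam_emit * (1 + z) = 121.6 * (1 + 0.111) = 135.0976

135.0976 nm


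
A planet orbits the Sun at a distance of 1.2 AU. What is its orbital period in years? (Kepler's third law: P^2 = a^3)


P = a^(3/2) = 1.2^1.5 = 1.3145

1.3145 years


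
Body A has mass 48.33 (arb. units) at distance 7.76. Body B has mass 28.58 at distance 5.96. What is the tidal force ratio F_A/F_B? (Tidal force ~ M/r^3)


Ratio = (M1/r1^3) / (M2/r2^3) = (48.33/7.76^3) / (28.58/5.96^3) = 0.7661

0.7661


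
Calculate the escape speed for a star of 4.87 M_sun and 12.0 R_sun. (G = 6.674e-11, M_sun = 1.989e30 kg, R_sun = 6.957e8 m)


M = 4.87 * 1.989e30 kg = 9.68643e+30 kg; R = 12.0 * 6.957e8 m = 8.3484e+09 m. v_esc = sqrt(2GM/R) = sqrt(2 * 6.674e-11 * 9.68643e+30 / 8.3484e+09) = 393539.5154

393539.5154 m/s


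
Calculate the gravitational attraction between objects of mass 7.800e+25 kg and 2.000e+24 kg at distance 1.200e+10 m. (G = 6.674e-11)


F = G*m1*m2/r^2 = 6.674e-11 * 7.800e+25 * 2.000e+24 / (1.200e+10)^2 = 6.674e-11 * 1.560e+50 / 1.440e+20 = 7.230e+19

7.230e+19 N


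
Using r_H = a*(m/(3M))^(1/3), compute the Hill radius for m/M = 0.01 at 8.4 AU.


r_H = a * (m/3M)^(1/3) = 8.4 * (0.01/3)^(1/3) = 1.2548

1.2548 AU


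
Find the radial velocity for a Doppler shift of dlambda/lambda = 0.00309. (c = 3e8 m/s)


v = (dlambda/lambda) * c = 0.00309 * 3e8 = 927000.0

927000.0 m/s


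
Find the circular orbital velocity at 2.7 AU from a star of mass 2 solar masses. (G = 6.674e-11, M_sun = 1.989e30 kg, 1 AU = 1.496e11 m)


v = sqrt(GM/r) = sqrt(6.674e-11 * 3.978e+30 / 4.039e+11) = 25637.6262

25637.6262 m/s


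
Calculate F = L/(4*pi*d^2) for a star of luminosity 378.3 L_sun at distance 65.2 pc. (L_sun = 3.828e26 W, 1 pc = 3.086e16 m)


F = L / (4*pi*d^2) = 1.448e+29 / (4*pi*(2.012e+18)^2) = 2.847e-09

2.847e-09 W/m^2


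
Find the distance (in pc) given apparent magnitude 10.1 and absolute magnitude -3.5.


d = 10^((m - M + 5)/5) = 10^((10.1 - -3.5 + 5)/5) = 5248.0746

5248.0746 pc


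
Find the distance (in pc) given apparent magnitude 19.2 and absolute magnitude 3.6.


d = 10^((m - M + 5)/5) = 10^((19.2 - 3.6 + 5)/5) = 13182.5674

13182.5674 pc


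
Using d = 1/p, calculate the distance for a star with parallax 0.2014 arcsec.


d = 1/p = 1/0.2014 = 4.9652

4.9652 pc


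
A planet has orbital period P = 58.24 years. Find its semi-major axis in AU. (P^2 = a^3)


a = P^(2/3) = 58.24^(2/3) = 15.025

15.025 AU


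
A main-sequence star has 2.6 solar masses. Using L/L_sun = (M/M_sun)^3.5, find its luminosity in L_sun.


L/L_sun = (M/M_sun)^3.5 = 2.6^3.5 = 28.3404

28.3404 L_sun


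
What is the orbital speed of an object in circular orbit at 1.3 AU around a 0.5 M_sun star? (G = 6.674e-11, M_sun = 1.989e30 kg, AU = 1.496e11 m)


v = sqrt(GM/r) = sqrt(6.674e-11 * 9.945e+29 / 1.945e+11) = 18473.8759

18473.8759 m/s


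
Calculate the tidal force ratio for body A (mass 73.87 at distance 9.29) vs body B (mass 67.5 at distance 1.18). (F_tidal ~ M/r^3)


Ratio = (M1/r1^3) / (M2/r2^3) = (73.87/9.29^3) / (67.5/1.18^3) = 0.0022

0.0022


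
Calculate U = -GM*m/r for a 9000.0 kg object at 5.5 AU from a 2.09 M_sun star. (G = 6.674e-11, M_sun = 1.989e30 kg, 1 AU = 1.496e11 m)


M = 2.09 * 1.989e30 kg = 4.15701e+30 kg; r = 5.5 AU * 1.496e11 m/AU = 8.228e+11 m. U = -GM*m/r = -(6.674e-11 * 4.15701e+30 * 9000.0) / 8.228e+11 = -3.035e+12

-3.035e+12 J


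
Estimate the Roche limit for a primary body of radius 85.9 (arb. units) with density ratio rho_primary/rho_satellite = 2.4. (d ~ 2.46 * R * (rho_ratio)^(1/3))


d_Roche = 2.46 * 85.9 * 2.4^(1/3) = 282.9211

282.9211


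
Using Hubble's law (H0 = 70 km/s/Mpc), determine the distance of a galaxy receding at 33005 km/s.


d = v / H0 = 33005 / 70 = 471.5

471.5 Mpc


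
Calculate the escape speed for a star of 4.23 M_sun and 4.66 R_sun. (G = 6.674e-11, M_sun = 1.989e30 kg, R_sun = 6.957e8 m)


M = 4.23 * 1.989e30 kg = 8.41347e+30 kg; R = 4.66 * 6.957e8 m = 3.241962e+09 m. v_esc = sqrt(2GM/R) = sqrt(2 * 6.674e-11 * 8.41347e+30 / 3.241962e+09) = 588561.3162

588561.3162 m/s


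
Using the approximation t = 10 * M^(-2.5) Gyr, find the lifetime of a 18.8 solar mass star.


t = 10 * M^(-2.5) = 10 * 18.8^(-2.5) = 0.0065

0.0065 Gyr


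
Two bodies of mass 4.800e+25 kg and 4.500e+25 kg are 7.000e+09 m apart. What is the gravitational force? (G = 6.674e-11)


F = G*m1*m2/r^2 = 6.674e-11 * 4.800e+25 * 4.500e+25 / (7.000e+09)^2 = 6.674e-11 * 2.160e+51 / 4.900e+19 = 2.942e+21

2.942e+21 N


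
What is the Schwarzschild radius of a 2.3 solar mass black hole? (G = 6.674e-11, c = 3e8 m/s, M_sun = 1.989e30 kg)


M = 2.3 * 1.989e30 kg = 4.5747e+30 kg. rs = 2GM/c^2 = 2 * 6.674e-11 * 4.5747e+30 / (3e8)^2 = 6784.7884

6784.7884 m


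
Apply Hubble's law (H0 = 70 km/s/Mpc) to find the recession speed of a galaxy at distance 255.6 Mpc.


v = H0 * d = 70 * 255.6 = 17892.0

17892.0 km/s


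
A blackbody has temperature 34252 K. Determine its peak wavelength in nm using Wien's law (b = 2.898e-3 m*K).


lam_max = b / T = 2.898e-3 / 34252 = 8.461e-08 m = 84.6082 nm

84.6082 nm


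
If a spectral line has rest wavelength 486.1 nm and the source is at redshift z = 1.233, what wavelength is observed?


lam_obs = lam_emit * (1 + z) = 486.1 * (1 + 1.233) = 1085.4613

1085.4613 nm


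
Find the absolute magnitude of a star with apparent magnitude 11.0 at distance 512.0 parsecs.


M = m - 5*log10(d) + 5 = 11.0 - 5*log10(512.0) + 5 = 2.4537

2.4537


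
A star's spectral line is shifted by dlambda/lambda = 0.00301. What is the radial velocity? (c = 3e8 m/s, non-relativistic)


v = (dlambda/lambda) * c = 0.00301 * 3e8 = 903000.0

903000.0 m/s


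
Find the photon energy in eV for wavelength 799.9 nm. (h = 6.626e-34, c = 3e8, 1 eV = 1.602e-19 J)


E = hc/lambda = 6.626e-34 * 3e8 / 7.999e-07 = 2.485e-19 J = 1.5512 eV

1.5512 eV


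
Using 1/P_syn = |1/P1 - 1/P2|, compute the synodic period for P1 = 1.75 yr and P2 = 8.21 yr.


1/P_syn = |1/P1 - 1/P2| = |1/1.75 - 1/8.21| => P_syn = 2.2241

2.2241 years


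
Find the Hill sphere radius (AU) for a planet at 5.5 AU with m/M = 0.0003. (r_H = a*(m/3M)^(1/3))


r_H = a * (m/3M)^(1/3) = 5.5 * (0.0003/3)^(1/3) = 0.2553

0.2553 AU


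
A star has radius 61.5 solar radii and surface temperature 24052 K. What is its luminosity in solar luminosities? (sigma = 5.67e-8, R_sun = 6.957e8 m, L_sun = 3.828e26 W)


R = 61.5 * 6.957e8 m = 4.278555e+10 m. L = 4*pi*R^2*sigma*T^4 = 4*pi*(4.278555e+10)^2 * 5.67e-8 * 24052^4 = 4.36507733e+32 W. L/L_sun = 4.36507733e+32 / 3.828e26 = 1.140e+06

1.140e+06 L_sun


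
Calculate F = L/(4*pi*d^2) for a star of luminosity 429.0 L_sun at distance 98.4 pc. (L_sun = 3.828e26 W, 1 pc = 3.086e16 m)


F = L / (4*pi*d^2) = 1.642e+29 / (4*pi*(3.037e+18)^2) = 1.417e-09

1.417e-09 W/m^2


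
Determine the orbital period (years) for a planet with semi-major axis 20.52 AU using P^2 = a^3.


P = a^(3/2) = 20.52^1.5 = 92.9536

92.9536 years
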